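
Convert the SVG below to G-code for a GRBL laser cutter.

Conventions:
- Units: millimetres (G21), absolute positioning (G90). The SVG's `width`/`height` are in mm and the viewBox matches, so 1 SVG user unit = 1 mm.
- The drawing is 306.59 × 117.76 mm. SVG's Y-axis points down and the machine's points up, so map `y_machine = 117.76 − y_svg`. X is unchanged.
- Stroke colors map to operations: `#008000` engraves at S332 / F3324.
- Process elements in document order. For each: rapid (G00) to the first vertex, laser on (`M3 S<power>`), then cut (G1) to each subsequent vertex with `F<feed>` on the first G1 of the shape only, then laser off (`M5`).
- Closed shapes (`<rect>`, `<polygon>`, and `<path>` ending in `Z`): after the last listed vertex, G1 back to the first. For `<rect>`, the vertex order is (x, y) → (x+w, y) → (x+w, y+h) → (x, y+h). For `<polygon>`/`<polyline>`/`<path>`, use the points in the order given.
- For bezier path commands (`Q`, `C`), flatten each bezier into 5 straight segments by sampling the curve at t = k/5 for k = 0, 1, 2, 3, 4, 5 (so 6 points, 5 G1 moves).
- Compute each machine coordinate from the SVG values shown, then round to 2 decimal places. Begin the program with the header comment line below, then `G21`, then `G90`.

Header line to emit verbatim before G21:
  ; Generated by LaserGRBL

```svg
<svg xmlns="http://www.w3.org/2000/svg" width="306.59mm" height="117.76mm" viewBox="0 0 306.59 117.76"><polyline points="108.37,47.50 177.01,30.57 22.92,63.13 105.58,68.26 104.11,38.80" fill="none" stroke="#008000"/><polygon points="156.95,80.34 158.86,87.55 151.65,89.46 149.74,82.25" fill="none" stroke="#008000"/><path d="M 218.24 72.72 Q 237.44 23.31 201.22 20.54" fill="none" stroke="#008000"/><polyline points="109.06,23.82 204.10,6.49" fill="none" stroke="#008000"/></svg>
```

; Generated by LaserGRBL
G21
G90
G00 X108.37 Y70.26
M3 S332
G1 X177.01 Y87.19 F3324
G1 X22.92 Y54.63
G1 X105.58 Y49.50
G1 X104.11 Y78.96
M5
G00 X156.95 Y37.42
M3 S332
G1 X158.86 Y30.21 F3324
G1 X151.65 Y28.30
G1 X149.74 Y35.51
G1 X156.95 Y37.42
M5
G00 X218.24 Y45.04
M3 S332
G1 X223.70 Y62.94 F3324
G1 X224.73 Y77.11
G1 X221.33 Y87.54
G1 X213.49 Y94.25
G1 X201.22 Y97.22
M5
G00 X109.06 Y93.94
M3 S332
G1 X204.10 Y111.27 F3324
M5

viewBox `0 0 306.59 117.76` with mm width/height → 1 unit = 1 mm. Flip: y_m = 117.76 − y_svg.

**Shape 1** — `<polyline>` open polyline, stroke `#008000` → engrave (S332, F3324). Machine vertices: (108.37,70.26) → (177.01,87.19) → (22.92,54.63) → (105.58,49.50) → (104.11,78.96). Open path.

**Shape 2** — `<polygon>` regular polygon, stroke `#008000` → engrave (S332, F3324). Machine vertices: (156.95,37.42) → (158.86,30.21) → (151.65,28.30) → (149.74,35.51) → (156.95,37.42). Closed: final G1 returns to the first vertex.

**Shape 3** — `<path>` quadratic bezier, stroke `#008000` → engrave (S332, F3324). Control points (SVG): P0=(218.24,72.72), P1=(237.44,23.31), P2=(201.22,20.54); sampled at t=k/5. Machine vertices: (218.24,45.04) → (223.70,62.94) → (224.73,77.11) → (221.33,87.54) → (213.49,94.25) → (201.22,97.22). Open path.

**Shape 4** — `<polyline>` line segment, stroke `#008000` → engrave (S332, F3324). Machine vertices: (109.06,93.94) → (204.10,111.27). Open path.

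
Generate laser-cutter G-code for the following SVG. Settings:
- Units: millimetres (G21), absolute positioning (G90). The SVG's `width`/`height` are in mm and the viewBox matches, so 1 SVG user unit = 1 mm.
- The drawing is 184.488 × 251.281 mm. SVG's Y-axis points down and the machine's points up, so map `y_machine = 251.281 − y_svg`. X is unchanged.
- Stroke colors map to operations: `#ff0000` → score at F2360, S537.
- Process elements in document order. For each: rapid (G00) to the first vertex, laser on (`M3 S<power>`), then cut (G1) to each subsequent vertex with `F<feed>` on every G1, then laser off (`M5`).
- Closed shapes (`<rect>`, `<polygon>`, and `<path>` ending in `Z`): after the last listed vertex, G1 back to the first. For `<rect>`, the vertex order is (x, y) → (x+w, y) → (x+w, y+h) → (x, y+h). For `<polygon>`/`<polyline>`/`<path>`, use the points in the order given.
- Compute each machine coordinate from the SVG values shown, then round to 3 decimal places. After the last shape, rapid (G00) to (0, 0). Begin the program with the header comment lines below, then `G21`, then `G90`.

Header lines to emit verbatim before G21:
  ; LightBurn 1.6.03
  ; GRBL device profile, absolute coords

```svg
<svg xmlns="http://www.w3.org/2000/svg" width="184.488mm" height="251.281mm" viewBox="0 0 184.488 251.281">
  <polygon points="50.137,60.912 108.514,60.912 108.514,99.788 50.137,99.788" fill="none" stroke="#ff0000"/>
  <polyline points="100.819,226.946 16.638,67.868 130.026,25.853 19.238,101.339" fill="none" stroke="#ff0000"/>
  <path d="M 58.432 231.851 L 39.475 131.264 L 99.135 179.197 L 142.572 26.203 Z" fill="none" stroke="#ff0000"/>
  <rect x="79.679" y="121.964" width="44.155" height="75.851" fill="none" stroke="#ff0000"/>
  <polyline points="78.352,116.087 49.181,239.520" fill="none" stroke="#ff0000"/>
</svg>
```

viewBox `0 0 184.488 251.281` with mm width/height → 1 unit = 1 mm. Flip: y_m = 251.281 − y_svg.

**Shape 1** — `<polygon>` rectangle, stroke `#ff0000` → score (S537, F2360). Machine vertices: (50.137,190.369) → (108.514,190.369) → (108.514,151.493) → (50.137,151.493) → (50.137,190.369). Closed: final G1 returns to the first vertex.

**Shape 2** — `<polyline>` open polyline, stroke `#ff0000` → score (S537, F2360). Machine vertices: (100.819,24.335) → (16.638,183.413) → (130.026,225.428) → (19.238,149.942). Open path.

**Shape 3** — `<path>` closed polygon, stroke `#ff0000` → score (S537, F2360). Machine vertices: (58.432,19.430) → (39.475,120.017) → (99.135,72.084) → (142.572,225.078) → (58.432,19.430). Closed: final G1 returns to the first vertex.

**Shape 4** — `<rect>` rectangle, stroke `#ff0000` → score (S537, F2360). Machine vertices: (79.679,129.317) → (123.834,129.317) → (123.834,53.466) → (79.679,53.466) → (79.679,129.317). Closed: final G1 returns to the first vertex.

**Shape 5** — `<polyline>` line segment, stroke `#ff0000` → score (S537, F2360). Machine vertices: (78.352,135.194) → (49.181,11.761). Open path.

; LightBurn 1.6.03
; GRBL device profile, absolute coords
G21
G90
G00 X50.137 Y190.369
M3 S537
G1 X108.514 Y190.369 F2360
G1 X108.514 Y151.493 F2360
G1 X50.137 Y151.493 F2360
G1 X50.137 Y190.369 F2360
M5
G00 X100.819 Y24.335
M3 S537
G1 X16.638 Y183.413 F2360
G1 X130.026 Y225.428 F2360
G1 X19.238 Y149.942 F2360
M5
G00 X58.432 Y19.430
M3 S537
G1 X39.475 Y120.017 F2360
G1 X99.135 Y72.084 F2360
G1 X142.572 Y225.078 F2360
G1 X58.432 Y19.430 F2360
M5
G00 X79.679 Y129.317
M3 S537
G1 X123.834 Y129.317 F2360
G1 X123.834 Y53.466 F2360
G1 X79.679 Y53.466 F2360
G1 X79.679 Y129.317 F2360
M5
G00 X78.352 Y135.194
M3 S537
G1 X49.181 Y11.761 F2360
M5
G00 X0.000 Y0.000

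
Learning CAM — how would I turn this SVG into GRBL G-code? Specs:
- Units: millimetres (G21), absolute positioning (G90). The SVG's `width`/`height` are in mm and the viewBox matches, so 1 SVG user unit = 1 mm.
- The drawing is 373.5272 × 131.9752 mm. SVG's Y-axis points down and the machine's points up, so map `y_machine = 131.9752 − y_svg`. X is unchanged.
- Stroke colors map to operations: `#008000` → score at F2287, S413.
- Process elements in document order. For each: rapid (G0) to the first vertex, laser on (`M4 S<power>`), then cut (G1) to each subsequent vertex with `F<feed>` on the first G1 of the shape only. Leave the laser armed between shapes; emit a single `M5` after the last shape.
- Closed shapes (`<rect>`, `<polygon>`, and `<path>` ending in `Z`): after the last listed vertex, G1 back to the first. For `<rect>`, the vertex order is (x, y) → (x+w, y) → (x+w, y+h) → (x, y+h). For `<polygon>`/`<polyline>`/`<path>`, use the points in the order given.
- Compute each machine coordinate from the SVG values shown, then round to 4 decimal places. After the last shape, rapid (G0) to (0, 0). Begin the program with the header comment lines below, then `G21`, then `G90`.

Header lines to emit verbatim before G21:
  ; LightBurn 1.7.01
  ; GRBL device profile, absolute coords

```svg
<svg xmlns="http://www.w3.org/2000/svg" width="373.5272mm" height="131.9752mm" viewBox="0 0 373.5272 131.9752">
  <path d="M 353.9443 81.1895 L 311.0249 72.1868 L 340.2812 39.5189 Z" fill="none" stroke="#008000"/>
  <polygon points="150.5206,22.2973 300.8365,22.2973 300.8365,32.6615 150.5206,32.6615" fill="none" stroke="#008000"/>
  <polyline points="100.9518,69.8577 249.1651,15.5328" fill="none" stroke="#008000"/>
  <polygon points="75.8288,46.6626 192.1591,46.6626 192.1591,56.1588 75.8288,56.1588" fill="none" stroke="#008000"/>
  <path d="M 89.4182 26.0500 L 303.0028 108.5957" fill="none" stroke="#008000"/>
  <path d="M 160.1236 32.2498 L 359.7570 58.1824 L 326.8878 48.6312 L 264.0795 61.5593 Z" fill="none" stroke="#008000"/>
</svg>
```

Since the viewBox matches the mm dimensions, user units are millimetres directly. The only transform is the Y-flip y_m = 131.9752 − y_svg.

Shape 1 is a regular polygon drawn with `<path>`. Its stroke #008000 means score at S413, F2287. After flipping Y the toolpath is (353.9443,50.7857) → (311.0249,59.7884) → (340.2812,92.4563) → (353.9443,50.7857), returning to the start.

Shape 2 is a rectangle drawn with `<polygon>`. Its stroke #008000 means score at S413, F2287. After flipping Y the toolpath is (150.5206,109.6779) → (300.8365,109.6779) → (300.8365,99.3137) → (150.5206,99.3137) → (150.5206,109.6779), returning to the start.

Shape 3 is a line segment drawn with `<polyline>`. Its stroke #008000 means score at S413, F2287. After flipping Y the toolpath is (100.9518,62.1175) → (249.1651,116.4424).

Shape 4 is a rectangle drawn with `<polygon>`. Its stroke #008000 means score at S413, F2287. After flipping Y the toolpath is (75.8288,85.3126) → (192.1591,85.3126) → (192.1591,75.8164) → (75.8288,75.8164) → (75.8288,85.3126), returning to the start.

Shape 5 is a line segment drawn with `<path>`. Its stroke #008000 means score at S413, F2287. After flipping Y the toolpath is (89.4182,105.9252) → (303.0028,23.3795).

Shape 6 is a closed polygon drawn with `<path>`. Its stroke #008000 means score at S413, F2287. After flipping Y the toolpath is (160.1236,99.7254) → (359.7570,73.7928) → (326.8878,83.3440) → (264.0795,70.4159) → (160.1236,99.7254), returning to the start.

; LightBurn 1.7.01
; GRBL device profile, absolute coords
G21
G90
G0 X353.9443 Y50.7857
M4 S413
G1 X311.0249 Y59.7884 F2287
G1 X340.2812 Y92.4563
G1 X353.9443 Y50.7857
G0 X150.5206 Y109.6779
M4 S413
G1 X300.8365 Y109.6779 F2287
G1 X300.8365 Y99.3137
G1 X150.5206 Y99.3137
G1 X150.5206 Y109.6779
G0 X100.9518 Y62.1175
M4 S413
G1 X249.1651 Y116.4424 F2287
G0 X75.8288 Y85.3126
M4 S413
G1 X192.1591 Y85.3126 F2287
G1 X192.1591 Y75.8164
G1 X75.8288 Y75.8164
G1 X75.8288 Y85.3126
G0 X89.4182 Y105.9252
M4 S413
G1 X303.0028 Y23.3795 F2287
G0 X160.1236 Y99.7254
M4 S413
G1 X359.7570 Y73.7928 F2287
G1 X326.8878 Y83.3440
G1 X264.0795 Y70.4159
G1 X160.1236 Y99.7254
M5
G0 X0.0000 Y0.0000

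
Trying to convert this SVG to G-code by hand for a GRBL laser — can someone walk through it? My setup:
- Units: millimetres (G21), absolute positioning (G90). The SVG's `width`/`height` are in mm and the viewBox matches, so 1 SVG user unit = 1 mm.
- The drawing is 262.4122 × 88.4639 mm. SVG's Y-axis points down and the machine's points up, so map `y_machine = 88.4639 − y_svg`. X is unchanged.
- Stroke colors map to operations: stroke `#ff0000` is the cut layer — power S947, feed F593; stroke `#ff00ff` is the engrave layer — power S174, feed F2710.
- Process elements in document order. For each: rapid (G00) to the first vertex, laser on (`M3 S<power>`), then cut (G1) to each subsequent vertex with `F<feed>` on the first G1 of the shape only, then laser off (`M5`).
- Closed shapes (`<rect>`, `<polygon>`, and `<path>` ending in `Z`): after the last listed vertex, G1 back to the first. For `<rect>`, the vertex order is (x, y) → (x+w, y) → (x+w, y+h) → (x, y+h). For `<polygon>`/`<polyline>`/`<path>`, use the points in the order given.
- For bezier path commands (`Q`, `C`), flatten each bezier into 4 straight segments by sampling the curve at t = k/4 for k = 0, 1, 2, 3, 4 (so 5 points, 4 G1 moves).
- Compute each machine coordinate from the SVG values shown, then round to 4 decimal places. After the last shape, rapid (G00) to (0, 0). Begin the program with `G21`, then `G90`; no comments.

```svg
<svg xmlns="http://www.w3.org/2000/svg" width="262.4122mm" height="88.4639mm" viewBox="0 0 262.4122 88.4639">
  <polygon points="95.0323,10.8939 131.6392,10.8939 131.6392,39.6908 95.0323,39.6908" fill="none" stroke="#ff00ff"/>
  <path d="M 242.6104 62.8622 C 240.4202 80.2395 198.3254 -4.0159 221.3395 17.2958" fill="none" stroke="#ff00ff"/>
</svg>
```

Since the viewBox matches the mm dimensions, user units are millimetres directly. The only transform is the Y-flip y_m = 88.4639 − y_svg.

Shape 1 is a rectangle drawn with `<polygon>`. Its stroke #ff00ff means engrave at S174, F2710. After flipping Y the toolpath is (95.0323,77.5700) → (131.6392,77.5700) → (131.6392,48.7731) → (95.0323,48.7731) → (95.0323,77.5700), returning to the start.

Shape 2 is a cubic bezier drawn with `<path>`. Its stroke #ff00ff means engrave at S174, F2710. After flipping Y the toolpath is (242.6104,25.6017) → (235.1265,28.3874) → (222.5233,49.8603) → (214.6460,70.5955) → (221.3395,71.1681).

G21
G90
G00 X95.0323 Y77.5700
M3 S174
G1 X131.6392 Y77.5700 F2710
G1 X131.6392 Y48.7731
G1 X95.0323 Y48.7731
G1 X95.0323 Y77.5700
M5
G00 X242.6104 Y25.6017
M3 S174
G1 X235.1265 Y28.3874 F2710
G1 X222.5233 Y49.8603
G1 X214.6460 Y70.5955
G1 X221.3395 Y71.1681
M5
G00 X0.0000 Y0.0000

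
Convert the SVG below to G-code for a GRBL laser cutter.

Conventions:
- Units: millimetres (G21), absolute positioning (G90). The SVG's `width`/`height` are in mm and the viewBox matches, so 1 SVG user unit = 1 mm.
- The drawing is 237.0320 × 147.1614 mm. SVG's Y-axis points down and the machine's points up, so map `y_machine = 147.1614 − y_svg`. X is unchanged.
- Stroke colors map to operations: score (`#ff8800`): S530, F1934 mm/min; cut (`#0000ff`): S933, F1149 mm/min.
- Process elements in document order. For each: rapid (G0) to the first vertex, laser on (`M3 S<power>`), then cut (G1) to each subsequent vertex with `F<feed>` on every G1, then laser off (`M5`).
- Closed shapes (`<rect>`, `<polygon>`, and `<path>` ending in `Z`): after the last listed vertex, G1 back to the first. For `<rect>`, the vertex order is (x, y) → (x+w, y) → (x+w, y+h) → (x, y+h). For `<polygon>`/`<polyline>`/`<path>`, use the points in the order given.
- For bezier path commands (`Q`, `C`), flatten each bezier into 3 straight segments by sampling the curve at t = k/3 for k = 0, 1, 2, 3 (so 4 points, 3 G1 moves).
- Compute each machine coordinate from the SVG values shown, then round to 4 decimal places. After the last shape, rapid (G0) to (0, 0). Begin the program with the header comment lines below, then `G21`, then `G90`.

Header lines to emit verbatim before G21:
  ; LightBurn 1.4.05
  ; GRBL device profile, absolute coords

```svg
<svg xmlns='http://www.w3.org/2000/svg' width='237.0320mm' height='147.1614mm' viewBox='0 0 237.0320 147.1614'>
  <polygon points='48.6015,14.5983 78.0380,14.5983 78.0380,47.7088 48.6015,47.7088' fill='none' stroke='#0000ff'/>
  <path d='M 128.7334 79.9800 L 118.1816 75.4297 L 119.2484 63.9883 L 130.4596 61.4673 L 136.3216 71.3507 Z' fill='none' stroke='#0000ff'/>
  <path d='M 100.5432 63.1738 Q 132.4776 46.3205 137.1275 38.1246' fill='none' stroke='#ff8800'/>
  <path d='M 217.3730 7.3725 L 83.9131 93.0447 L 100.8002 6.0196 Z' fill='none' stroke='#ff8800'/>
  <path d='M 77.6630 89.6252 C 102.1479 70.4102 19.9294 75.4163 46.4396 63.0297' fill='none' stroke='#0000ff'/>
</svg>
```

1 u = 1 mm; y_m = 147.1614 − y.

[1] `<polygon>` rectangle, #0000ff→cut S933 F1149: (48.6015,132.5631) → (78.0380,132.5631) → (78.0380,99.4526) → (48.6015,99.4526) → (48.6015,132.5631) (closed)

[2] `<path>` regular polygon, #0000ff→cut S933 F1149: (128.7334,67.1814) → (118.1816,71.7317) → (119.2484,83.1731) → (130.4596,85.6941) → (136.3216,75.8107) → (128.7334,67.1814) (closed)

[3] `<path>` quadratic bezier, #ff8800→score S530 F1934: (100.5432,83.9876) → (118.8012,94.2612) → (130.9960,102.6109) → (137.1275,109.0368)

[4] `<path>` closed polygon, #ff8800→score S530 F1934: (217.3730,139.7889) → (83.9131,54.1167) → (100.8002,141.1418) → (217.3730,139.7889) (closed)

[5] `<path>` cubic bezier, #0000ff→cut S933 F1149: (77.6630,57.5362) → (74.5591,70.2188) → (48.1933,76.0014) → (46.4396,84.1317)

; LightBurn 1.4.05
; GRBL device profile, absolute coords
G21
G90
G0 X48.6015 Y132.5631
M3 S933
G1 X78.0380 Y132.5631 F1149
G1 X78.0380 Y99.4526 F1149
G1 X48.6015 Y99.4526 F1149
G1 X48.6015 Y132.5631 F1149
M5
G0 X128.7334 Y67.1814
M3 S933
G1 X118.1816 Y71.7317 F1149
G1 X119.2484 Y83.1731 F1149
G1 X130.4596 Y85.6941 F1149
G1 X136.3216 Y75.8107 F1149
G1 X128.7334 Y67.1814 F1149
M5
G0 X100.5432 Y83.9876
M3 S530
G1 X118.8012 Y94.2612 F1934
G1 X130.9960 Y102.6109 F1934
G1 X137.1275 Y109.0368 F1934
M5
G0 X217.3730 Y139.7889
M3 S530
G1 X83.9131 Y54.1167 F1934
G1 X100.8002 Y141.1418 F1934
G1 X217.3730 Y139.7889 F1934
M5
G0 X77.6630 Y57.5362
M3 S933
G1 X74.5591 Y70.2188 F1149
G1 X48.1933 Y76.0014 F1149
G1 X46.4396 Y84.1317 F1149
M5
G0 X0.0000 Y0.0000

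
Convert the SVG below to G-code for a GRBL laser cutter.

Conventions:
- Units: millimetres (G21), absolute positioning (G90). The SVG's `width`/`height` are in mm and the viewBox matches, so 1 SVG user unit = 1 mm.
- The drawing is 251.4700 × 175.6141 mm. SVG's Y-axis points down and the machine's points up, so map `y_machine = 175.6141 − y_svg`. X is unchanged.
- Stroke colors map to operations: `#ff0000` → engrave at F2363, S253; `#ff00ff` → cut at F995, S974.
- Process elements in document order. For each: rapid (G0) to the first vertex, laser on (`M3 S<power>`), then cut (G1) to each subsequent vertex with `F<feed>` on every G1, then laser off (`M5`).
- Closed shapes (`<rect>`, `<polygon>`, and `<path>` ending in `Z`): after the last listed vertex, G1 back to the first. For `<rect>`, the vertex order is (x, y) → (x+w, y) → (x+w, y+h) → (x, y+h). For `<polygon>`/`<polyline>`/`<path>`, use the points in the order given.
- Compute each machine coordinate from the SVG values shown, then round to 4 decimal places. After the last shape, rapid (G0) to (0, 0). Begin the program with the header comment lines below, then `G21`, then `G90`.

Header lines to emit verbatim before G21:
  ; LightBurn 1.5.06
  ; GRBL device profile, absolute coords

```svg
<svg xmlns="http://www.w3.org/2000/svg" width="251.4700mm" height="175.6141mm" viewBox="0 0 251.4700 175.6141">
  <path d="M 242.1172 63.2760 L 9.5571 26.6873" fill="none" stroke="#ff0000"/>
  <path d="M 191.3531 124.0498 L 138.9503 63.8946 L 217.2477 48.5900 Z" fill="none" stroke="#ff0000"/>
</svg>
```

viewBox `0 0 251.4700 175.6141` with mm width/height → 1 unit = 1 mm. Flip: y_m = 175.6141 − y_svg.

**Shape 1** — `<path>` line segment, stroke `#ff0000` → engrave (S253, F2363). Machine vertices: (242.1172,112.3381) → (9.5571,148.9268). Open path.

**Shape 2** — `<path>` regular polygon, stroke `#ff0000` → engrave (S253, F2363). Machine vertices: (191.3531,51.5643) → (138.9503,111.7195) → (217.2477,127.0241) → (191.3531,51.5643). Closed: final G1 returns to the first vertex.

; LightBurn 1.5.06
; GRBL device profile, absolute coords
G21
G90
G0 X242.1172 Y112.3381
M3 S253
G1 X9.5571 Y148.9268 F2363
M5
G0 X191.3531 Y51.5643
M3 S253
G1 X138.9503 Y111.7195 F2363
G1 X217.2477 Y127.0241 F2363
G1 X191.3531 Y51.5643 F2363
M5
G0 X0.0000 Y0.0000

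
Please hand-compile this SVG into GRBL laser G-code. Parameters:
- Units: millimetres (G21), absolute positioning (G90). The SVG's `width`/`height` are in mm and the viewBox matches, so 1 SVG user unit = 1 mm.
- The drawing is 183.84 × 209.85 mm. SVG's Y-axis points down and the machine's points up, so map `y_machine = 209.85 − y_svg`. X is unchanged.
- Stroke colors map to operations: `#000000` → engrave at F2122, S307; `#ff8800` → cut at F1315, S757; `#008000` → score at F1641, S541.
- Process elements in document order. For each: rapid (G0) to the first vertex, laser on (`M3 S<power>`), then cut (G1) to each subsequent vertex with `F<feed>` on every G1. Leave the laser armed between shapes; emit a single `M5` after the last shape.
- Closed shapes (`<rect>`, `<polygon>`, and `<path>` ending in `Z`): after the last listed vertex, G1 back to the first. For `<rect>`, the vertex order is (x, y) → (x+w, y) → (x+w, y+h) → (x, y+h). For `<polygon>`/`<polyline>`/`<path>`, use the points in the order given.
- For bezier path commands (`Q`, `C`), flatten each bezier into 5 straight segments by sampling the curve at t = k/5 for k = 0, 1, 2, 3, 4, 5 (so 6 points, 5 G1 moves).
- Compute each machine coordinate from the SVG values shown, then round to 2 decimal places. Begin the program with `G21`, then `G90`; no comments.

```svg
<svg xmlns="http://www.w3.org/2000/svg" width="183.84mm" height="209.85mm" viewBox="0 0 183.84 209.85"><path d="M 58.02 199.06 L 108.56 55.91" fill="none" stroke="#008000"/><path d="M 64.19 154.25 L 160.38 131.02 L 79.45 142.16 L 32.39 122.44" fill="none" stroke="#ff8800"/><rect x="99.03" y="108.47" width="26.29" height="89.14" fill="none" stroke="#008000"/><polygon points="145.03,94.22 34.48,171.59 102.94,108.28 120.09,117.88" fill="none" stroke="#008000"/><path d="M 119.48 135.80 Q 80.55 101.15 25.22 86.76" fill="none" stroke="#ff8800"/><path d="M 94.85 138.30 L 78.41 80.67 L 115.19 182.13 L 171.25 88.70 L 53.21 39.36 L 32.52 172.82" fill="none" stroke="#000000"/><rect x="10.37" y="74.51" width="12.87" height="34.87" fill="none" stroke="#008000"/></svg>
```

G21
G90
G0 X58.02 Y10.79
M3 S541
G1 X108.56 Y153.94 F1641
G0 X64.19 Y55.60
M3 S757
G1 X160.38 Y78.83 F1315
G1 X79.45 Y67.69 F1315
G1 X32.39 Y87.41 F1315
G0 X99.03 Y101.38
M3 S541
G1 X125.32 Y101.38 F1641
G1 X125.32 Y12.24 F1641
G1 X99.03 Y12.24 F1641
G1 X99.03 Y101.38 F1641
G0 X145.03 Y115.63
M3 S541
G1 X34.48 Y38.26 F1641
G1 X102.94 Y101.57 F1641
G1 X120.09 Y91.97 F1641
G1 X145.03 Y115.63 F1641
G0 X119.48 Y74.05
M3 S757
G1 X103.25 Y87.10 F1315
G1 X85.71 Y98.53 F1315
G1 X66.86 Y108.34 F1315
G1 X46.70 Y116.52 F1315
G1 X25.22 Y123.09 F1315
G0 X94.85 Y71.55
M3 S307
G1 X78.41 Y129.18 F2122
G1 X115.19 Y27.72 F2122
G1 X171.25 Y121.15 F2122
G1 X53.21 Y170.49 F2122
G1 X32.52 Y37.03 F2122
G0 X10.37 Y135.34
M3 S541
G1 X23.24 Y135.34 F1641
G1 X23.24 Y100.47 F1641
G1 X10.37 Y100.47 F1641
G1 X10.37 Y135.34 F1641
M5

Since the viewBox matches the mm dimensions, user units are millimetres directly. The only transform is the Y-flip y_m = 209.85 − y_svg.

Shape 1 is a line segment drawn with `<path>`. Its stroke #008000 means score at S541, F1641. After flipping Y the toolpath is (58.02,10.79) → (108.56,153.94).

Shape 2 is a open polyline drawn with `<path>`. Its stroke #ff8800 means cut at S757, F1315. After flipping Y the toolpath is (64.19,55.60) → (160.38,78.83) → (79.45,67.69) → (32.39,87.41).

Shape 3 is a rectangle drawn with `<rect>`. Its stroke #008000 means score at S541, F1641. After flipping Y the toolpath is (99.03,101.38) → (125.32,101.38) → (125.32,12.24) → (99.03,12.24) → (99.03,101.38), returning to the start.

Shape 4 is a closed polygon drawn with `<polygon>`. Its stroke #008000 means score at S541, F1641. After flipping Y the toolpath is (145.03,115.63) → (34.48,38.26) → (102.94,101.57) → (120.09,91.97) → (145.03,115.63), returning to the start.

Shape 5 is a quadratic bezier drawn with `<path>`. Its stroke #ff8800 means cut at S757, F1315. After flipping Y the toolpath is (119.48,74.05) → (103.25,87.10) → (85.71,98.53) → (66.86,108.34) → (46.70,116.52) → (25.22,123.09).

Shape 6 is a open polyline drawn with `<path>`. Its stroke #000000 means engrave at S307, F2122. After flipping Y the toolpath is (94.85,71.55) → (78.41,129.18) → (115.19,27.72) → (171.25,121.15) → (53.21,170.49) → (32.52,37.03).

Shape 7 is a rectangle drawn with `<rect>`. Its stroke #008000 means score at S541, F1641. After flipping Y the toolpath is (10.37,135.34) → (23.24,135.34) → (23.24,100.47) → (10.37,100.47) → (10.37,135.34), returning to the start.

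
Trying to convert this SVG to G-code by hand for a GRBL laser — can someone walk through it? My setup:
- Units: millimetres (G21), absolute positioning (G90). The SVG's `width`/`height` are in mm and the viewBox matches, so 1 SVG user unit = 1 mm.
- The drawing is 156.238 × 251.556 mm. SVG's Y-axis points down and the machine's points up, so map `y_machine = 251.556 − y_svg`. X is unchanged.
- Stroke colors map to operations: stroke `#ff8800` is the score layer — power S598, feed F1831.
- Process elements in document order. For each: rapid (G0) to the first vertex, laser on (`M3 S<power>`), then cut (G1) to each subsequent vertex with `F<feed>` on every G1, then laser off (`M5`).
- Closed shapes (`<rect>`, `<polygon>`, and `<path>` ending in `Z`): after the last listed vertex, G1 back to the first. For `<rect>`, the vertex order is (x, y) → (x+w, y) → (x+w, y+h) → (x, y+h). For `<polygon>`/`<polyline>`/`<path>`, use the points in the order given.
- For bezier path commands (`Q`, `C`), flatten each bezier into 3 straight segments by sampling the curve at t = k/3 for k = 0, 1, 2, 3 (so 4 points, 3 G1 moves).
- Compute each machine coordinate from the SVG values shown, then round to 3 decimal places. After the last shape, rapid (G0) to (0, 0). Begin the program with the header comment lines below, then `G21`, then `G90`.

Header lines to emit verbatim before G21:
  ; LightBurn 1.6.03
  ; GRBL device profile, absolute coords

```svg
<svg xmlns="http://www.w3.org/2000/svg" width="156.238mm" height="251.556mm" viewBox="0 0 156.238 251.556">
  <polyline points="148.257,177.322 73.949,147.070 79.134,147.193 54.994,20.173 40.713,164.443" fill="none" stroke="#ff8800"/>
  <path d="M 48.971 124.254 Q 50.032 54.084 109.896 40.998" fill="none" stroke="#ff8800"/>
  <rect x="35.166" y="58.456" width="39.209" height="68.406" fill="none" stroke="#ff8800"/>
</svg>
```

Since the viewBox matches the mm dimensions, user units are millimetres directly. The only transform is the Y-flip y_m = 251.556 − y_svg.

Shape 1 is a open polyline drawn with `<polyline>`. Its stroke #ff8800 means score at S598, F1831. After flipping Y the toolpath is (148.257,74.234) → (73.949,104.486) → (79.134,104.363) → (54.994,231.383) → (40.713,87.113).

Shape 2 is a quadratic bezier drawn with `<path>`. Its stroke #ff8800 means score at S598, F1831. After flipping Y the toolpath is (48.971,127.302) → (56.212,167.739) → (76.520,195.491) → (109.896,210.558).

Shape 3 is a rectangle drawn with `<rect>`. Its stroke #ff8800 means score at S598, F1831. After flipping Y the toolpath is (35.166,193.100) → (74.375,193.100) → (74.375,124.694) → (35.166,124.694) → (35.166,193.100), returning to the start.

; LightBurn 1.6.03
; GRBL device profile, absolute coords
G21
G90
G0 X148.257 Y74.234
M3 S598
G1 X73.949 Y104.486 F1831
G1 X79.134 Y104.363 F1831
G1 X54.994 Y231.383 F1831
G1 X40.713 Y87.113 F1831
M5
G0 X48.971 Y127.302
M3 S598
G1 X56.212 Y167.739 F1831
G1 X76.520 Y195.491 F1831
G1 X109.896 Y210.558 F1831
M5
G0 X35.166 Y193.100
M3 S598
G1 X74.375 Y193.100 F1831
G1 X74.375 Y124.694 F1831
G1 X35.166 Y124.694 F1831
G1 X35.166 Y193.100 F1831
M5
G0 X0.000 Y0.000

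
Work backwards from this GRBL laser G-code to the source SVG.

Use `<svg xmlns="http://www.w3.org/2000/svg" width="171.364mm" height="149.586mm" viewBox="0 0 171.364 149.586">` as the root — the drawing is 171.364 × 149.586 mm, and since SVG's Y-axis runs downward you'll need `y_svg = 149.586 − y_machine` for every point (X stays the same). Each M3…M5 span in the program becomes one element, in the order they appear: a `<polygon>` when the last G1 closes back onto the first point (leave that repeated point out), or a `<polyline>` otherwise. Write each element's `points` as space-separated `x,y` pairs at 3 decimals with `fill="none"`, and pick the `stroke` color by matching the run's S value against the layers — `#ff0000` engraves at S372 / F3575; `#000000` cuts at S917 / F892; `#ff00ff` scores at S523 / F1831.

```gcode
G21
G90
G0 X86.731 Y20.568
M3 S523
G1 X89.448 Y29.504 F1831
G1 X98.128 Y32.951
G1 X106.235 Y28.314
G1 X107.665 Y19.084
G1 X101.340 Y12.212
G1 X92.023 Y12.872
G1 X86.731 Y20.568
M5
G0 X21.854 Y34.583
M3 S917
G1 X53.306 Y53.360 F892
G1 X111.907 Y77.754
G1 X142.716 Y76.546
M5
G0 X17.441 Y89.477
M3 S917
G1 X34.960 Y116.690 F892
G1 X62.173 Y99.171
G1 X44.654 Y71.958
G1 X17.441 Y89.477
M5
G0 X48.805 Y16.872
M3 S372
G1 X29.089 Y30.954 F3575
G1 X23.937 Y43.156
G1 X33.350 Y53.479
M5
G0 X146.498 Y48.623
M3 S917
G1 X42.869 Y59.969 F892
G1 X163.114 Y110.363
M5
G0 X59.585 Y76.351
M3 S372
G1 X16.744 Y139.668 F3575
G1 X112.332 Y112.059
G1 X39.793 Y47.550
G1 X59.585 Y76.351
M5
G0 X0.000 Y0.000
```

y_svg = 149.586 − y_m.

[1] S523→`#ff00ff` (score); closed run; points: 86.731,129.018 89.448,120.082 98.128,116.635 106.235,121.272 107.665,130.502 101.340,137.374 92.023,136.714

[2] S917→`#000000` (cut); open run; points: 21.854,115.003 53.306,96.226 111.907,71.832 142.716,73.040

[3] S917→`#000000` (cut); closed run; points: 17.441,60.109 34.960,32.896 62.173,50.415 44.654,77.628

[4] S372→`#ff0000` (engrave); open run; points: 48.805,132.714 29.089,118.632 23.937,106.430 33.350,96.107

[5] S917→`#000000` (cut); open run; points: 146.498,100.963 42.869,89.617 163.114,39.223

[6] S372→`#ff0000` (engrave); closed run; points: 59.585,73.235 16.744,9.918 112.332,37.527 39.793,102.036

<svg xmlns="http://www.w3.org/2000/svg" width="171.364mm" height="149.586mm" viewBox="0 0 171.364 149.586">
  <polygon points="86.731,129.018 89.448,120.082 98.128,116.635 106.235,121.272 107.665,130.502 101.340,137.374 92.023,136.714" fill="none" stroke="#ff00ff"/>
  <polyline points="21.854,115.003 53.306,96.226 111.907,71.832 142.716,73.040" fill="none" stroke="#000000"/>
  <polygon points="17.441,60.109 34.960,32.896 62.173,50.415 44.654,77.628" fill="none" stroke="#000000"/>
  <polyline points="48.805,132.714 29.089,118.632 23.937,106.430 33.350,96.107" fill="none" stroke="#ff0000"/>
  <polyline points="146.498,100.963 42.869,89.617 163.114,39.223" fill="none" stroke="#000000"/>
  <polygon points="59.585,73.235 16.744,9.918 112.332,37.527 39.793,102.036" fill="none" stroke="#ff0000"/>
</svg>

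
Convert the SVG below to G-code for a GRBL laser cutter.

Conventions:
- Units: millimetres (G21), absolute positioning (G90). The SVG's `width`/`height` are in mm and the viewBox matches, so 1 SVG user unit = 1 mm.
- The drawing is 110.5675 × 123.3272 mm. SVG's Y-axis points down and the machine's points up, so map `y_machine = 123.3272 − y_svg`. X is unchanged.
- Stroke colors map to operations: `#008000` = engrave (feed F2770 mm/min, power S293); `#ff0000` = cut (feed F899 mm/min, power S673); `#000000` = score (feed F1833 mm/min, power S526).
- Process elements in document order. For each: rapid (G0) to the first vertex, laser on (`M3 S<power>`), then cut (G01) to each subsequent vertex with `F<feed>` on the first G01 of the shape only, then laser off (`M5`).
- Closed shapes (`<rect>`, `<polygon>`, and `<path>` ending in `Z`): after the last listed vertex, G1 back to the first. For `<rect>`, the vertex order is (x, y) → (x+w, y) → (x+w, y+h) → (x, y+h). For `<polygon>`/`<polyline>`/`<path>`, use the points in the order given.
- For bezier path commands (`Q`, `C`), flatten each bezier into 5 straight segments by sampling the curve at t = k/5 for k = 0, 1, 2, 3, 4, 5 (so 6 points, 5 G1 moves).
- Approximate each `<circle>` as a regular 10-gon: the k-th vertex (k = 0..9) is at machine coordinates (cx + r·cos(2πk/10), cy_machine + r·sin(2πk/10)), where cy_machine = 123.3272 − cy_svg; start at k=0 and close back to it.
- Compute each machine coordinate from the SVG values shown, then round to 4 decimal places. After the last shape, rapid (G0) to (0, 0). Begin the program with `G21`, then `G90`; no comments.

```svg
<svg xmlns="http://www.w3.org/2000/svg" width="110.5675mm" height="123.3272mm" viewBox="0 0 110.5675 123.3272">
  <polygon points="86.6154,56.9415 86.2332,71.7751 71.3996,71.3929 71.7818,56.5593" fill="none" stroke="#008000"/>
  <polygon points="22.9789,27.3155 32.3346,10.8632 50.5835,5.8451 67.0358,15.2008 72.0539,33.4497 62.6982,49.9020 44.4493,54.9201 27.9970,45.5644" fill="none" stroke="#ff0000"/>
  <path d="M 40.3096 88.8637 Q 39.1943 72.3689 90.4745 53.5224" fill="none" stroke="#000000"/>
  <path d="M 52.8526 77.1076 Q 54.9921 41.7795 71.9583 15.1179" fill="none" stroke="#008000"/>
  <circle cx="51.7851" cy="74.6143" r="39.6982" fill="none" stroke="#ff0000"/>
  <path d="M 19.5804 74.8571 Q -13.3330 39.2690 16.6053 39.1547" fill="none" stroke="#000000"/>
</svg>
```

Since the viewBox matches the mm dimensions, user units are millimetres directly. The only transform is the Y-flip y_m = 123.3272 − y_svg.

Shape 1 is a regular polygon drawn with `<polygon>`. Its stroke #008000 means engrave at S293, F2770. After flipping Y the toolpath is (86.6154,66.3857) → (86.2332,51.5521) → (71.3996,51.9343) → (71.7818,66.7679) → (86.6154,66.3857), returning to the start.

Shape 2 is a regular polygon drawn with `<polygon>`. Its stroke #ff0000 means cut at S673, F899. After flipping Y the toolpath is (22.9789,96.0117) → (32.3346,112.4640) → (50.5835,117.4821) → (67.0358,108.1264) → (72.0539,89.8775) → (62.6982,73.4252) → (44.4493,68.4071) → (27.9970,77.7628) → (22.9789,96.0117), returning to the start.

Shape 3 is a quadratic bezier drawn with `<path>`. Its stroke #000000 means score at S526, F1833. After flipping Y the toolpath is (40.3096,34.4635) → (41.9593,41.1555) → (47.8006,48.0356) → (57.8336,55.1039) → (72.0582,62.3603) → (90.4745,69.8048).

Shape 4 is a quadratic bezier drawn with `<path>`. Its stroke #008000 means engrave at S293, F2770. After flipping Y the toolpath is (52.8526,46.2196) → (54.3015,60.0042) → (56.9365,73.0954) → (60.7576,85.4934) → (65.7649,97.1980) → (71.9583,108.2093).

Shape 5 is a circle drawn with `<circle>`. Its stroke #ff0000 means cut at S673, F899. After flipping Y the toolpath is (91.4833,48.7129) → (83.9016,72.0469) → (64.0525,86.4681) → (39.5177,86.4681) → (19.6686,72.0469) → (12.0869,48.7129) → (19.6686,25.3789) → (39.5177,10.9577) → (64.0525,10.9577) → (83.9016,25.3789) → (91.4833,48.7129), returning to the start.

Shape 6 is a quadratic bezier drawn with `<path>`. Its stroke #000000 means score at S526, F1833. After flipping Y the toolpath is (19.5804,48.4701) → (8.9291,61.2864) → (3.3060,71.2648) → (2.7109,78.4053) → (7.1440,82.7078) → (16.6053,84.1725).

G21
G90
G0 X86.6154 Y66.3857
M3 S293
G01 X86.2332 Y51.5521 F2770
G01 X71.3996 Y51.9343
G01 X71.7818 Y66.7679
G01 X86.6154 Y66.3857
M5
G0 X22.9789 Y96.0117
M3 S673
G01 X32.3346 Y112.4640 F899
G01 X50.5835 Y117.4821
G01 X67.0358 Y108.1264
G01 X72.0539 Y89.8775
G01 X62.6982 Y73.4252
G01 X44.4493 Y68.4071
G01 X27.9970 Y77.7628
G01 X22.9789 Y96.0117
M5
G0 X40.3096 Y34.4635
M3 S526
G01 X41.9593 Y41.1555 F1833
G01 X47.8006 Y48.0356
G01 X57.8336 Y55.1039
G01 X72.0582 Y62.3603
G01 X90.4745 Y69.8048
M5
G0 X52.8526 Y46.2196
M3 S293
G01 X54.3015 Y60.0042 F2770
G01 X56.9365 Y73.0954
G01 X60.7576 Y85.4934
G01 X65.7649 Y97.1980
G01 X71.9583 Y108.2093
M5
G0 X91.4833 Y48.7129
M3 S673
G01 X83.9016 Y72.0469 F899
G01 X64.0525 Y86.4681
G01 X39.5177 Y86.4681
G01 X19.6686 Y72.0469
G01 X12.0869 Y48.7129
G01 X19.6686 Y25.3789
G01 X39.5177 Y10.9577
G01 X64.0525 Y10.9577
G01 X83.9016 Y25.3789
G01 X91.4833 Y48.7129
M5
G0 X19.5804 Y48.4701
M3 S526
G01 X8.9291 Y61.2864 F1833
G01 X3.3060 Y71.2648
G01 X2.7109 Y78.4053
G01 X7.1440 Y82.7078
G01 X16.6053 Y84.1725
M5
G0 X0.0000 Y0.0000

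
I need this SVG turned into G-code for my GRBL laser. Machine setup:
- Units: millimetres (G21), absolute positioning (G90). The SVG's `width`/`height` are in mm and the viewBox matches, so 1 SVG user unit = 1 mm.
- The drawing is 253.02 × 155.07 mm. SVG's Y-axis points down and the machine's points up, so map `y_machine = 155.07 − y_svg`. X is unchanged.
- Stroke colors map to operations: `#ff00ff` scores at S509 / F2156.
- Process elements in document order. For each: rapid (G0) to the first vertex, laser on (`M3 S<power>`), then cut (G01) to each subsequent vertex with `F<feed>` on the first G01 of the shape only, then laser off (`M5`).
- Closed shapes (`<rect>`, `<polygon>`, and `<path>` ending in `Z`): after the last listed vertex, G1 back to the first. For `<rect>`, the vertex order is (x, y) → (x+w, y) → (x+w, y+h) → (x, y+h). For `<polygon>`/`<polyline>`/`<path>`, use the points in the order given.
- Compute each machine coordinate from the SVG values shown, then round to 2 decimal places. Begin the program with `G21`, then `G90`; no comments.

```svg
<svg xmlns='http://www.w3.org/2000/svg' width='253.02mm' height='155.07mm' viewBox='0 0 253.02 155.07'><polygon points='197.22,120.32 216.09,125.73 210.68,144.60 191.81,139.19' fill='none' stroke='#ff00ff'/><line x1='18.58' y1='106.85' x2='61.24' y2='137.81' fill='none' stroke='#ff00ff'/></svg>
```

G21
G90
G0 X197.22 Y34.75
M3 S509
G01 X216.09 Y29.34 F2156
G01 X210.68 Y10.47
G01 X191.81 Y15.88
G01 X197.22 Y34.75
M5
G0 X18.58 Y48.22
M3 S509
G01 X61.24 Y17.26 F2156
M5

1 u = 1 mm; y_m = 155.07 − y.

[1] `<polygon>` regular polygon, #ff00ff→score S509 F2156: (197.22,34.75) → (216.09,29.34) → (210.68,10.47) → (191.81,15.88) → (197.22,34.75) (closed)

[2] `<line>` line segment, #ff00ff→score S509 F2156: (18.58,48.22) → (61.24,17.26)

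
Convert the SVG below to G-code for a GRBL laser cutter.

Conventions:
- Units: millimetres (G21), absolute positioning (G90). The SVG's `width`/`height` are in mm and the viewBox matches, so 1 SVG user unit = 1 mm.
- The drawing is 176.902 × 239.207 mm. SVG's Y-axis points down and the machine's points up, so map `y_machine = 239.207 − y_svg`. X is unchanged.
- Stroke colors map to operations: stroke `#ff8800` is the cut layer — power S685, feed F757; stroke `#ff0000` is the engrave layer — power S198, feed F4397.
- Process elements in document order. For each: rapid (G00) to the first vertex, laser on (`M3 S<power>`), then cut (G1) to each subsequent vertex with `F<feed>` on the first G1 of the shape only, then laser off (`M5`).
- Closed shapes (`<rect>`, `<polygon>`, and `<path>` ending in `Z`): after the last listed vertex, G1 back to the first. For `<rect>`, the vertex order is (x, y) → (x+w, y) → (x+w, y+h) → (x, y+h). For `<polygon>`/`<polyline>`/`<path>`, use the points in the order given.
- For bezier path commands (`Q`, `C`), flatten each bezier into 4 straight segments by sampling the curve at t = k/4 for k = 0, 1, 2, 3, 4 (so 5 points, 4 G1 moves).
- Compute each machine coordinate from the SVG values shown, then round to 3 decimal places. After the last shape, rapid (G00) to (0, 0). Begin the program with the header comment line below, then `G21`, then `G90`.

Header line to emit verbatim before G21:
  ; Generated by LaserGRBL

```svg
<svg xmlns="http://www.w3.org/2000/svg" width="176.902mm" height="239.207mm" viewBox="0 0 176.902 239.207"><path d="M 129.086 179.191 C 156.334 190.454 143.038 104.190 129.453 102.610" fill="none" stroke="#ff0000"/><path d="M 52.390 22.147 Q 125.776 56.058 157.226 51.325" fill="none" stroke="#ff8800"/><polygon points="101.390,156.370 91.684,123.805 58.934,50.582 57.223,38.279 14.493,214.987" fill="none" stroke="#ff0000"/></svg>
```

; Generated by LaserGRBL
G21
G90
G00 X129.086 Y60.016
M3 S198
G1 X142.549 Y67.008 F4397
G1 X144.582 Y93.490
G1 X138.959 Y122.381
G1 X129.453 Y136.597
M5
G00 X52.390 Y217.060
M3 S685
G1 X86.462 Y202.520 F757
G1 X115.292 Y192.810
G1 X138.880 Y187.931
G1 X157.226 Y187.882
M5
G00 X101.390 Y82.837
M3 S198
G1 X91.684 Y115.402 F4397
G1 X58.934 Y188.625
G1 X57.223 Y200.928
G1 X14.493 Y24.220
G1 X101.390 Y82.837
M5
G00 X0.000 Y0.000

Since the viewBox matches the mm dimensions, user units are millimetres directly. The only transform is the Y-flip y_m = 239.207 − y_svg.

Shape 1 is a cubic bezier drawn with `<path>`. Its stroke #ff0000 means engrave at S198, F4397. After flipping Y the toolpath is (129.086,60.016) → (142.549,67.008) → (144.582,93.490) → (138.959,122.381) → (129.453,136.597).

Shape 2 is a quadratic bezier drawn with `<path>`. Its stroke #ff8800 means cut at S685, F757. After flipping Y the toolpath is (52.390,217.060) → (86.462,202.520) → (115.292,192.810) → (138.880,187.931) → (157.226,187.882).

Shape 3 is a closed polygon drawn with `<polygon>`. Its stroke #ff0000 means engrave at S198, F4397. After flipping Y the toolpath is (101.390,82.837) → (91.684,115.402) → (58.934,188.625) → (57.223,200.928) → (14.493,24.220) → (101.390,82.837), returning to the start.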